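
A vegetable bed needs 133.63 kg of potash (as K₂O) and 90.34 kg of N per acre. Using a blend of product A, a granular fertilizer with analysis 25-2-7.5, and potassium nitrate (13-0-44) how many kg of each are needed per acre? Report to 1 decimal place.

With a, b = kg per acre of product A and potassium nitrate:
K₂O: 0.075·a + 0.44·b = 133.63
N: 0.25·a + 0.13·b = 90.34
Eliminate a: (row1) − 0.075/0.25·(row2) → 0.401·b = 106.528, so b = 265.656.
Back-substitute: a = (133.63 − 0.44·265.656) / 0.075 = 223.219.

223.2 kg product A, 265.7 kg potassium nitrate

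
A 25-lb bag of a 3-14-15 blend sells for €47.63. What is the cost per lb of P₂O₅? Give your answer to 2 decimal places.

€13.61 per lb P₂O₅

P₂O₅ in bag = 25 × 14% = 3.5 lb.
Cost per lb P₂O₅ = €47.63 / 3.5 = €13.6086.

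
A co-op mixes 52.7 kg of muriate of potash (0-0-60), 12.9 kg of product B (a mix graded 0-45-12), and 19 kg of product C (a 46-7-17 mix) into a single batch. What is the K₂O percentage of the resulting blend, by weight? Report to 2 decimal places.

Total mass = 52.7 + 12.9 + 19 = 84.6 kg.
K₂O mass = 60%×52.7 + 12%×12.9 + 17%×19 = 36.398 kg.
% K₂O = 36.398 / 84.6 = 43.0236%.

43.02% K₂O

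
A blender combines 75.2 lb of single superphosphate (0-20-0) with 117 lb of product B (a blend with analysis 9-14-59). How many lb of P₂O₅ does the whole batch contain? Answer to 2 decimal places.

P₂O₅ mass = 20%×75.2 + 14%×117 = 31.42 lb.

31.42 lb P₂O₅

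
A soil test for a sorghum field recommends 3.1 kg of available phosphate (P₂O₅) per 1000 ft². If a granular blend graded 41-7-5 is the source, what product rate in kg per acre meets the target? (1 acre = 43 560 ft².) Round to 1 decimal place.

1929.1 kg of product per acre

Product per 1000 ft² = 3.1 / 7% = 44.2857 kg.
Convert to per acre: 44.2857 × 43.56 = 1929.09 kg.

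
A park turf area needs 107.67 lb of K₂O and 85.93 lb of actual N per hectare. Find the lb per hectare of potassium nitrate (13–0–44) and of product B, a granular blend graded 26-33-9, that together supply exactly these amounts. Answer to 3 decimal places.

197.278 lb potassium nitrate, 231.861 lb product B

With a, b = lb per hectare of potassium nitrate and product B:
K₂O: 0.44·a + 0.09·b = 107.67
N: 0.13·a + 0.26·b = 85.93
From row1: a = (107.67 − 0.09·b) / 0.44.
Into row2: 0.13·(107.67 − 0.09·b)/0.44 + 0.26·b = 85.93 → b = 231.8608, a = 197.27848.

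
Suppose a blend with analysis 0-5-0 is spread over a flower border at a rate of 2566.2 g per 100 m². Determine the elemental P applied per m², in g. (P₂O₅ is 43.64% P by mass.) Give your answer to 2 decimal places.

0.56 g P per sq m

P₂O₅ per 100 m² = 2566.2 × 5% = 128.31 g.
Elemental P = 128.31 × 0.4364 = 55.9945 g per 100 m².
Convert to per m²: 55.9945 × 0.01 = 0.559945 g.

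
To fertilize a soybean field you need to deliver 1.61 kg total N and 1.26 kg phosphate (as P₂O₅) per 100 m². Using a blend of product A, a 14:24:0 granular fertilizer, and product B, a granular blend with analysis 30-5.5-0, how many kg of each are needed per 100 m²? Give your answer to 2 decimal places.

Let a = kg of product A, b = kg of product B (per 100 m²).
N: 0.14·a + 0.3·b = 1.61
P₂O₅: 0.24·a + 0.055·b = 1.26
Eliminate a: (row1) − 0.14/0.24·(row2) → 0.267917·b = 0.875, so b = 3.26594.
Back-substitute: a = (1.61 − 0.3·3.26594) / 0.14 = 4.50156.

4.50 kg product A, 3.27 kg product B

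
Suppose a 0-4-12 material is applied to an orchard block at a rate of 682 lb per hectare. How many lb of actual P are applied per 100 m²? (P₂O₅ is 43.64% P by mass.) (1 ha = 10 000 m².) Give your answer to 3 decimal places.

0.119 lb P per hundred sq m

P₂O₅ per hectare = 682 × 4% = 27.28 lb.
Elemental P = 27.28 × 0.4364 = 11.905 lb per hectare.
Convert to per 100 m²: 11.905 × 0.01 = 0.11905 lb.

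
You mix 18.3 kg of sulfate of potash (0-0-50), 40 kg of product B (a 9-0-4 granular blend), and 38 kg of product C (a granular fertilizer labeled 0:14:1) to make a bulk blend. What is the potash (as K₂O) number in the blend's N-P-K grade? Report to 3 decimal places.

11.558% K₂O

Total mass = 18.3 + 40 + 38 = 96.3 kg.
K₂O mass = 50%×18.3 + 4%×40 + 1%×38 = 11.13 kg.
% K₂O = 11.13 / 96.3 = 11.5576%.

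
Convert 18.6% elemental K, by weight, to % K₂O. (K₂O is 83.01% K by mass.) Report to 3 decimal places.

%K₂O = 18.6 / 0.8301 = 22.4069%.

22.407% K₂O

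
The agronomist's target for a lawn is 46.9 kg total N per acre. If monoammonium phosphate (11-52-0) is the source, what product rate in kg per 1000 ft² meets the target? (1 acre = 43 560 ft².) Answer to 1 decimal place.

Product per acre = 46.9 / 11% = 426.364 kg.
Convert to per 1000 ft²: 426.364 × 0.0229568 = 9.78796 kg.

9.8 kg of product per thousand sq ft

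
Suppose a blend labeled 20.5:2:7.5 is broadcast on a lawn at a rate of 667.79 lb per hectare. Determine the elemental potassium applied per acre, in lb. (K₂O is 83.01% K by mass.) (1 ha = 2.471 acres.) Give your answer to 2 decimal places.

16.83 lb K per acre

K₂O per hectare = 667.79 × 7.5% = 50.0842 lb.
Elemental K = 50.0842 × 0.8301 = 41.5749 lb per hectare.
Convert to per acre: 41.5749 × 0.404694 = 16.8251 lb.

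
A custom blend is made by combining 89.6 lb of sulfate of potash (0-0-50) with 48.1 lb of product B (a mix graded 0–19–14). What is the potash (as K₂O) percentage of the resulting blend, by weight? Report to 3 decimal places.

Total mass = 89.6 + 48.1 = 137.7 lb.
K₂O mass = 50%×89.6 + 14%×48.1 = 51.534 lb.
% K₂O = 51.534 / 137.7 = 37.4248%.

37.425% K₂O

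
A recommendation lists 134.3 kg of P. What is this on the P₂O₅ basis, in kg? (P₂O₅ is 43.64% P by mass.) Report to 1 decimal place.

307.7 kg P₂O₅

P₂O₅ = 134.3 / 0.4364 = 307.745 kg.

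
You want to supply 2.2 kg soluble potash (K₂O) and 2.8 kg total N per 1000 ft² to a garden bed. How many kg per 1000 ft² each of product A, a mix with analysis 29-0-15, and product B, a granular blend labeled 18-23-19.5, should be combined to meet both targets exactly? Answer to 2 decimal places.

Let a = kg of product A, b = kg of product B (per 1000 ft²).
K₂O: 0.15·a + 0.195·b = 2.2
N: 0.29·a + 0.18·b = 2.8
Solving simultaneously: a = 5.07614, b = 7.37733.

5.08 kg product A, 7.38 kg product B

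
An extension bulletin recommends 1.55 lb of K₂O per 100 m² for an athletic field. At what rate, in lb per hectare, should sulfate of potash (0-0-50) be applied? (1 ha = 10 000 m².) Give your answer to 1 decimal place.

Product per 100 m² = 1.55 / 50% = 3.1 lb.
Convert to per hectare: 3.1 × 100 = 310 lb.

310.0 lb of product per hectare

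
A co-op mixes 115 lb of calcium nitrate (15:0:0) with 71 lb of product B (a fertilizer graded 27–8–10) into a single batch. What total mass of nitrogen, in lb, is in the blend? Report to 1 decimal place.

36.4 lb N

N mass = 15%×115 + 27%×71 = 36.42 lb.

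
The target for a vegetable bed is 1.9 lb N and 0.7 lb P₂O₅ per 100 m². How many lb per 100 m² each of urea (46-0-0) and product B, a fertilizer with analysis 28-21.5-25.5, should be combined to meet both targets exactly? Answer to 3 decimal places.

Let a = lb of urea, b = lb of product B (per 100 m²).
N: 0.46·a + 0.28·b = 1.9
P₂O₅: 0·a + 0.215·b = 0.7
Solving simultaneously: a = 2.14863, b = 3.25581.

2.149 lb urea, 3.256 lb product B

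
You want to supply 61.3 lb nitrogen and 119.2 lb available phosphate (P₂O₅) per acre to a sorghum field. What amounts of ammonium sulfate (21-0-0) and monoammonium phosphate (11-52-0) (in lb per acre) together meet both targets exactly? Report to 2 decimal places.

171.83 lb ammonium sulfate, 229.23 lb monoammonium phosphate

Per-acre balance (a = ammonium sulfate, b = monoammonium phosphate):
N: 0.21·a + 0.11·b = 61.3
P₂O₅: 0·a + 0.52·b = 119.2
Solving simultaneously: a = 171.832, b = 229.231.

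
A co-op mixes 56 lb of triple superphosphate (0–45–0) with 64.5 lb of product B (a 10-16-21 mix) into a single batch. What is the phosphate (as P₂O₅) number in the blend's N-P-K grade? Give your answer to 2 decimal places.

29.48% P₂O₅

Total mass = 56 + 64.5 = 120.5 lb.
P₂O₅ mass = 45%×56 + 16%×64.5 = 35.52 lb.
% P₂O₅ = 35.52 / 120.5 = 29.4772%.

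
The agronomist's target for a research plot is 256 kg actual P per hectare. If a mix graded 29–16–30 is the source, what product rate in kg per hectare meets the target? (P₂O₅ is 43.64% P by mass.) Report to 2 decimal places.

As P₂O₅: 256 / 0.4364 = 586.618 kg per hectare.
Product per hectare = 586.618 / 16% = 3666.361 kg.

3666.36 kg of product per hectare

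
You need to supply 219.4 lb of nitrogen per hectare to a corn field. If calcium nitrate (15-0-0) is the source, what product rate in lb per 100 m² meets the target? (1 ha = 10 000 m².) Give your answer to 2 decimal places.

14.63 lb of product per hundred sq m

Product per hectare = 219.4 / 15% = 1462.67 lb.
Convert to per 100 m²: 1462.67 × 0.01 = 14.6267 lb.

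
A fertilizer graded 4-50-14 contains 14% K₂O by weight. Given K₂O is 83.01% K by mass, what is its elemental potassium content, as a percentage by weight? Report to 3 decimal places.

11.621% K

%K = 14 × 0.8301 = 11.6214%.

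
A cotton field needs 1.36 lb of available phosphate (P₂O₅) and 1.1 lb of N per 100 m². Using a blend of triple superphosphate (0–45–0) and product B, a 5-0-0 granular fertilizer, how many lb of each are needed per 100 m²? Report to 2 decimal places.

3.02 lb triple superphosphate, 22.00 lb product B

Per-100 m² balance (a = triple superphosphate, b = product B):
P₂O₅: 0.45·a + 0·b = 1.36
N: 0·a + 0.05·b = 1.1
Solving simultaneously: a = 3.02222, b = 22.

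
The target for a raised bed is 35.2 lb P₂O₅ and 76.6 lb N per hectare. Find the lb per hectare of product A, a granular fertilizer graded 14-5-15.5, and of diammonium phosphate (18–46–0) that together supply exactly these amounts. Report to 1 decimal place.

521.7 lb product A, 19.8 lb diammonium phosphate

Per-hectare balance (a = product A, b = diammonium phosphate):
P₂O₅: 0.05·a + 0.46·b = 35.2
N: 0.14·a + 0.18·b = 76.6
Eliminate b: (row1) − 0.46/0.18·(row2) → -0.307778·a = -160.556, so a = 521.661.
Then b = (76.6 − 0.14·521.661) / 0.18 = 19.8195.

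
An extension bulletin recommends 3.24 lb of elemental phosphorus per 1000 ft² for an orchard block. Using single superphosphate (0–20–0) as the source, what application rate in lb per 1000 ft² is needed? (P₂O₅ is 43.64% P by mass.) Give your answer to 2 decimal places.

37.12 lb of product per thousand sq ft

As P₂O₅: 3.24 / 0.4364 = 7.42438 lb per 1000 ft².
Product per 1000 ft² = 7.42438 / 20% = 37.1219 lb.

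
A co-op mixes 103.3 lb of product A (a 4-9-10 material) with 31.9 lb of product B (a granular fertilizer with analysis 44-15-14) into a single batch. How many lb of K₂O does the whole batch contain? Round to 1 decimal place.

K₂O mass = 10%×103.3 + 14%×31.9 = 14.796 lb.

14.8 lb K₂O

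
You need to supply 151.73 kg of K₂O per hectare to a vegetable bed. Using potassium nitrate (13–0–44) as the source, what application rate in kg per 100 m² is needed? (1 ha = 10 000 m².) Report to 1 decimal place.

3.4 kg of product per hundred sq m

Product per hectare = 151.73 / 44% = 344.841 kg.
Convert to per 100 m²: 344.841 × 0.01 = 3.44841 kg.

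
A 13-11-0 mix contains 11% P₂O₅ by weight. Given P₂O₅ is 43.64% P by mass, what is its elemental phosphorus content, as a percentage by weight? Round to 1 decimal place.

4.8% P

%P = 11 × 0.4364 = 4.8004%.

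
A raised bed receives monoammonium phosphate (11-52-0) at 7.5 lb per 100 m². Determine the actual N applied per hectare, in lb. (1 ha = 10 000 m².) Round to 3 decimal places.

nitrogen per 100 m² = 7.5 × 11% = 0.825 lb.
Convert to per hectare: 0.825 × 100 = 82.5 lb.

82.500 lb N per hectare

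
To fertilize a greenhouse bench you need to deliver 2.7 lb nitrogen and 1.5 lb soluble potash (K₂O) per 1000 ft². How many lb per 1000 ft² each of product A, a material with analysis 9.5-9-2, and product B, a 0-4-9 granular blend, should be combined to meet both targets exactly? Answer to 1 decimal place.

With a, b = lb per 1000 ft² of product A and product B:
N: 0.095·a + 0·b = 2.7
K₂O: 0.02·a + 0.09·b = 1.5
Solving simultaneously: a = 28.4211, b = 10.3509.

28.4 lb product A, 10.4 lb product B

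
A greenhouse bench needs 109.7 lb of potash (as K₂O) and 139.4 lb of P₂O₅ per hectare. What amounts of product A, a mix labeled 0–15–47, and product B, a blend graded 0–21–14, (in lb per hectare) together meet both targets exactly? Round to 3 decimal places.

45.315 lb product A, 631.441 lb product B

With a, b = lb per hectare of product A and product B:
K₂O: 0.47·a + 0.14·b = 109.7
P₂O₅: 0.15·a + 0.21·b = 139.4
Eliminate b: (row1) − 0.14/0.21·(row2) → 0.37·a = 16.7667, so a = 45.3153.
Then b = (139.4 − 0.15·45.3153) / 0.21 = 631.4414.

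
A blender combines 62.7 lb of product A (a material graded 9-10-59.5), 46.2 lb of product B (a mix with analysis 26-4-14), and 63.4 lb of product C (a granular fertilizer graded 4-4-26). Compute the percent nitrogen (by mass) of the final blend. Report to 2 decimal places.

Total mass = 62.7 + 46.2 + 63.4 = 172.3 lb.
N mass = 9%×62.7 + 26%×46.2 + 4%×63.4 = 20.191 lb.
% N = 20.191 / 172.3 = 11.7185%.

11.72% N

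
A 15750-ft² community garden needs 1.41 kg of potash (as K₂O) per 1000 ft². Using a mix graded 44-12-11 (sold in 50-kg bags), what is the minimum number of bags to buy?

5 bags

Product per 1000 ft² = 1.41 / 11% = 12.8182 kg.
Total product = 12.8182 × 15750 / 1000 = 201.886 kg.
Bags = ⌈201.886 / 50⌉ = 5.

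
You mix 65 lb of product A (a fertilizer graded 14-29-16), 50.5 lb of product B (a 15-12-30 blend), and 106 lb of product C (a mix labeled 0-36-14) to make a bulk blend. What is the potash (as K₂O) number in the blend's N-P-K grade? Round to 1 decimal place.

Total mass = 65 + 50.5 + 106 = 221.5 lb.
K₂O mass = 16%×65 + 30%×50.5 + 14%×106 = 40.39 lb.
% K₂O = 40.39 / 221.5 = 18.2348%.

18.2% K₂O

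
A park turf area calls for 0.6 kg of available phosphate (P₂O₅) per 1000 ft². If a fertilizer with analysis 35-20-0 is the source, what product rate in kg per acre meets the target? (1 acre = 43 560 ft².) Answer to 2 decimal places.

130.68 kg of product per acre

Product per 1000 ft² = 0.6 / 20% = 3 kg.
Convert to per acre: 3 × 43.56 = 130.68 kg.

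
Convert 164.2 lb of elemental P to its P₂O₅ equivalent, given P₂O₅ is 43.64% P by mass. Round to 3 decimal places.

376.260 lb P₂O₅

P₂O₅ = 164.2 / 0.4364 = 376.2603 lb.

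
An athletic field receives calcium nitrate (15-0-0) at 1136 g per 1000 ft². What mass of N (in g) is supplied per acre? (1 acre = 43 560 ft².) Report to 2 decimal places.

7422.62 g N per acre

nitrogen per 1000 ft² = 1136 × 15% = 170.4 g.
Convert to per acre: 170.4 × 43.56 = 7422.624 g.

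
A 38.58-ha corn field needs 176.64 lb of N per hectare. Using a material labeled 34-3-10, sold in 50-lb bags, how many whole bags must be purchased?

Product per hectare = 176.64 / 34% = 519.529 lb.
Total product = 519.529 × 38.58 = 20043.4 lb.
Bags = ⌈20043.4 / 50⌉ = 401.

401 bags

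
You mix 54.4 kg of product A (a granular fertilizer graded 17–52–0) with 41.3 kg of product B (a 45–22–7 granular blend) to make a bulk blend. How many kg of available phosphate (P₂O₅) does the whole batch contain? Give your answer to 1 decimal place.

37.4 kg P₂O₅

P₂O₅ mass = 52%×54.4 + 22%×41.3 = 37.374 kg.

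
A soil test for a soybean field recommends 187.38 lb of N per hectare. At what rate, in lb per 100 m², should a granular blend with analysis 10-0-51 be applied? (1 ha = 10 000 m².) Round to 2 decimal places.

Product per hectare = 187.38 / 10% = 1873.8 lb.
Convert to per 100 m²: 1873.8 × 0.01 = 18.738 lb.

18.74 lb of product per hundred sq m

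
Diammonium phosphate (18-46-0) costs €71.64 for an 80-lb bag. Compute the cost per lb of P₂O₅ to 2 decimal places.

€1.95 per lb P₂O₅

P₂O₅ in bag = 80 × 46% = 36.8 lb.
Cost per lb P₂O₅ = €71.64 / 36.8 = €1.9467.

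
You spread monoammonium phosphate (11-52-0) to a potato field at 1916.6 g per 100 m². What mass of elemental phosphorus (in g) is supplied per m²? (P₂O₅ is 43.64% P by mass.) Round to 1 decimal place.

P₂O₅ per 100 m² = 1916.6 × 52% = 996.632 g.
Elemental P = 996.632 × 0.4364 = 434.93 g per 100 m².
Convert to per m²: 434.93 × 0.01 = 4.3493 g.

4.3 g P per sq m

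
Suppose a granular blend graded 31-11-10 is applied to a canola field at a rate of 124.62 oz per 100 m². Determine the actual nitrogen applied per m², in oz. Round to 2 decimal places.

nitrogen per 100 m² = 124.62 × 31% = 38.6322 oz.
Convert to per m²: 38.6322 × 0.01 = 0.386322 oz.

0.39 oz N per sq m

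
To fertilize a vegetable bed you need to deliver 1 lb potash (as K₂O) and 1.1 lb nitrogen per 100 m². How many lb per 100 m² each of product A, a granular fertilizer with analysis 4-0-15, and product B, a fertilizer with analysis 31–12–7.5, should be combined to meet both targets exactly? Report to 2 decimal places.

Let a = lb of product A, b = lb of product B (per 100 m²).
K₂O: 0.15·a + 0.075·b = 1
N: 0.04·a + 0.31·b = 1.1
Solving simultaneously: a = 5.22989, b = 2.87356.

5.23 lb product A, 2.87 lb product B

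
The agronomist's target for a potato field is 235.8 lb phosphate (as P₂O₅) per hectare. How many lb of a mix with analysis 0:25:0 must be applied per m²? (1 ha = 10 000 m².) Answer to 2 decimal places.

0.09 lb of product per sq m

Product per hectare = 235.8 / 25% = 943.2 lb.
Convert to per m²: 943.2 × 0.0001 = 0.09432 lb.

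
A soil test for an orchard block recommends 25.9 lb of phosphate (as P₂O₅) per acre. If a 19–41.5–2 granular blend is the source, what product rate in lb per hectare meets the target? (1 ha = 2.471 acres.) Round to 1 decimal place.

154.2 lb of product per hectare

Product per acre = 25.9 / 41.5% = 62.4096 lb.
Convert to per hectare: 62.4096 × 2.471 = 154.214 lb.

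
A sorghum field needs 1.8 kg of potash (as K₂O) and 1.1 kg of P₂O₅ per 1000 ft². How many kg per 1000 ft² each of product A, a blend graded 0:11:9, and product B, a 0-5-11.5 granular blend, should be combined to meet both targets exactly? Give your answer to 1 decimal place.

With a, b = kg per 1000 ft² of product A and product B:
K₂O: 0.09·a + 0.115·b = 1.8
P₂O₅: 0.11·a + 0.05·b = 1.1
Eliminate a: (row1) − 0.09/0.11·(row2) → 0.0740909·b = 0.9, so b = 12.1472.
Back-substitute: a = (1.8 − 0.115·12.1472) / 0.09 = 4.47853.

4.5 kg product A, 12.1 kg product B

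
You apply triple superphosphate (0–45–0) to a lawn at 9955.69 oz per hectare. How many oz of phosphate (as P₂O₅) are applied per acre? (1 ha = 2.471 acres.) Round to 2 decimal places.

P₂O₅ per hectare = 9955.69 × 45% = 4480.06 oz.
Convert to per acre: 4480.06 × 0.404694 = 1813.056 oz.

1813.06 oz P₂O₅ per acre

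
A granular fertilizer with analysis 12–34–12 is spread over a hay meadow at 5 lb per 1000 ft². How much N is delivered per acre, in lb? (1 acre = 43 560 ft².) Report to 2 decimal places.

nitrogen per 1000 ft² = 5 × 12% = 0.6 lb.
Convert to per acre: 0.6 × 43.56 = 26.136 lb.

26.14 lb N per acre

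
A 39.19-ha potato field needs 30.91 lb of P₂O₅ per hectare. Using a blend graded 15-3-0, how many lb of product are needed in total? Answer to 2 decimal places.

Product per hectare = 30.91 / 3% = 1030.33 lb.
Total product = 1030.33 × 39.19 = 40378.763 lb.

40378.76 lb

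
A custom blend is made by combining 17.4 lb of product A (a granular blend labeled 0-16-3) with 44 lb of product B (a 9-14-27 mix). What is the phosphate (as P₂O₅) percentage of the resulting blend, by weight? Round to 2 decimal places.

Total mass = 17.4 + 44 = 61.4 lb.
P₂O₅ mass = 16%×17.4 + 14%×44 = 8.944 lb.
% P₂O₅ = 8.944 / 61.4 = 14.5668%.

14.57% P₂O₅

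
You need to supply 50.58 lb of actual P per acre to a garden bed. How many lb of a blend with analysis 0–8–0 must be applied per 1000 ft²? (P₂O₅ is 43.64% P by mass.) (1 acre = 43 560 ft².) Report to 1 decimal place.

As P₂O₅: 50.58 / 0.4364 = 115.903 lb per acre.
Product per acre = 115.903 / 8% = 1448.79 lb.
Convert to per 1000 ft²: 1448.79 × 0.0229568 = 33.2595 lb.

33.3 lb of product per thousand sq ft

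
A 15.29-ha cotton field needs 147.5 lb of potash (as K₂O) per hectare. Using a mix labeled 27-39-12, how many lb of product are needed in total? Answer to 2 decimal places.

18793.96 lb

Product per hectare = 147.5 / 12% = 1229.17 lb.
Total product = 1229.17 × 15.29 = 18793.958 lb.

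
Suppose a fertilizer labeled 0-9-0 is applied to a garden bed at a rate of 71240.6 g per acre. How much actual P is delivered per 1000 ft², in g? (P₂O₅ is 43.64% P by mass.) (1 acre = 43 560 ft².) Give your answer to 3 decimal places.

64.234 g P per thousand sq ft

P₂O₅ per acre = 71240.6 × 9% = 6411.65 g.
Elemental P = 6411.65 × 0.4364 = 2798.05 g per acre.
Convert to per 1000 ft²: 2798.05 × 0.0229568 = 64.2343 g.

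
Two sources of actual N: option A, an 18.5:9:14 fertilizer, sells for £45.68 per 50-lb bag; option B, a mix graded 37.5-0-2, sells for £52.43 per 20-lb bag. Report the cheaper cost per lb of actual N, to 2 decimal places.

option A: N per bag = 50 × 18.5% = 9.25 lb; cost = 45.68 / 9.25 = £4.9384/lb N.
option B: N per bag = 20 × 37.5% = 7.5 lb; cost = 52.43 / 7.5 = £6.9907/lb N.
option A is cheaper.

£4.94 per lb N (option A)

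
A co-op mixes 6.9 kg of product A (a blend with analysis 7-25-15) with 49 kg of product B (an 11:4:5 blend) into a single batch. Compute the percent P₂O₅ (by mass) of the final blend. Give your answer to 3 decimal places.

Total mass = 6.9 + 49 = 55.9 kg.
P₂O₅ mass = 25%×6.9 + 4%×49 = 3.685 kg.
% P₂O₅ = 3.685 / 55.9 = 6.59213%.

6.592% P₂O₅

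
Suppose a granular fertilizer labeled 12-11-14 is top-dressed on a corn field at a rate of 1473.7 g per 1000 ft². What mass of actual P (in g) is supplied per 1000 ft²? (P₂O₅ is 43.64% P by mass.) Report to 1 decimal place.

P₂O₅ per 1000 ft² = 1473.7 × 11% = 162.107 g.
Elemental P = 162.107 × 0.4364 = 70.7435 g per 1000 ft².

70.7 g P per thousand sq ft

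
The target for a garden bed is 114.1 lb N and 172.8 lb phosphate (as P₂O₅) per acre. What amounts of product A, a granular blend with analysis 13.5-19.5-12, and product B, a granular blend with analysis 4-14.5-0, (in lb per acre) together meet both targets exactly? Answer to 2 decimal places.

With a, b = lb per acre of product A and product B:
N: 0.135·a + 0.04·b = 114.1
P₂O₅: 0.195·a + 0.145·b = 172.8
Solving simultaneously: a = 818.047, b = 91.5924.

818.05 lb product A, 91.59 lb product B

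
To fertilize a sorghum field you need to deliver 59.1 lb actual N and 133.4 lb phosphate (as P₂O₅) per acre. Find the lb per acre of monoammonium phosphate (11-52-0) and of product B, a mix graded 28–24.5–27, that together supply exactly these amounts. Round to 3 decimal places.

192.773 lb monoammonium phosphate, 135.339 lb product B

Let a = lb of monoammonium phosphate, b = lb of product B (per acre).
N: 0.11·a + 0.28·b = 59.1
P₂O₅: 0.52·a + 0.245·b = 133.4
Eliminate b: (row1) − 0.28/0.245·(row2) → -0.484286·a = -93.3571, so a = 192.7729.
Then b = (133.4 − 0.52·192.7729) / 0.245 = 135.3392.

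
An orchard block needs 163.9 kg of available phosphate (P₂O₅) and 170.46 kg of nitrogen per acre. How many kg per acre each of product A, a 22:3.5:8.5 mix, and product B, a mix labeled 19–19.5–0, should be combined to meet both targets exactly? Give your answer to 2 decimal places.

57.90 kg product A, 830.12 kg product B

With a, b = kg per acre of product A and product B:
P₂O₅: 0.035·a + 0.195·b = 163.9
N: 0.22·a + 0.19·b = 170.46
Solving simultaneously: a = 57.8952, b = 830.121.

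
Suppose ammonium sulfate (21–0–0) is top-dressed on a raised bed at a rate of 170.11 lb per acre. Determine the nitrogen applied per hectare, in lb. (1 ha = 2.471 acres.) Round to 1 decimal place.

nitrogen per acre = 170.11 × 21% = 35.7231 lb.
Convert to per hectare: 35.7231 × 2.471 = 88.2718 lb.

88.3 lb N per hectare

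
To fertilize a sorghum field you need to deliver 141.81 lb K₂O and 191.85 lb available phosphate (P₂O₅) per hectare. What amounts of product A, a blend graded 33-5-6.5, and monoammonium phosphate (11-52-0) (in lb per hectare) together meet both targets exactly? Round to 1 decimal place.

Per-hectare balance (a = product A, b = monoammonium phosphate):
K₂O: 0.065·a + 0·b = 141.81
P₂O₅: 0.05·a + 0.52·b = 191.85
Eliminate b: (row1) − 0/0.52·(row2) → 0.065·a = 141.81, so a = 2181.69.
Then b = (191.85 − 0.05·2181.69) / 0.52 = 159.164.

2181.7 lb product A, 159.2 lb monoammonium phosphate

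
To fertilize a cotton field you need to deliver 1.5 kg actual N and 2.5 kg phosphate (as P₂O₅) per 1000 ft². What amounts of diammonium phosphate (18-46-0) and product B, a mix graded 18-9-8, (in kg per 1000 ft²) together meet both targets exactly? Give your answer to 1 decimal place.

Let a = kg of diammonium phosphate, b = kg of product B (per 1000 ft²).
N: 0.18·a + 0.18·b = 1.5
P₂O₅: 0.46·a + 0.09·b = 2.5
Solving simultaneously: a = 4.72973, b = 3.6036.

4.7 kg diammonium phosphate, 3.6 kg product B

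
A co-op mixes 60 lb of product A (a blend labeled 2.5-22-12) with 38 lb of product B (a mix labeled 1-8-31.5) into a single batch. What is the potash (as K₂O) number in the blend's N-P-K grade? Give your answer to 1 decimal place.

19.6% K₂O

Total mass = 60 + 38 = 98 lb.
K₂O mass = 12%×60 + 31.5%×38 = 19.17 lb.
% K₂O = 19.17 / 98 = 19.5612%.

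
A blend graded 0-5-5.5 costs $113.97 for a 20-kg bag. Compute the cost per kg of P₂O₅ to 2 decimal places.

P₂O₅ in bag = 20 × 5% = 1 kg.
Cost per kg P₂O₅ = $113.97 / 1 = $113.9700.

$113.97 per kg P₂O₅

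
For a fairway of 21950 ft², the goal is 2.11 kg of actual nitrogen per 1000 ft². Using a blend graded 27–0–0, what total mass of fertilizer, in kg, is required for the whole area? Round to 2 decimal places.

171.54 kg

Product per 1000 ft² = 2.11 / 27% = 7.81481 kg.
Total product = 7.81481 × 21950 / 1000 = 171.535 kg.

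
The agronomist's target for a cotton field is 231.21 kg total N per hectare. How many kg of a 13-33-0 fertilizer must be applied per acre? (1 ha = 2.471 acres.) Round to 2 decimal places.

719.76 kg of product per acre

Product per hectare = 231.21 / 13% = 1778.54 kg.
Convert to per acre: 1778.54 × 0.404694 = 719.7647 kg.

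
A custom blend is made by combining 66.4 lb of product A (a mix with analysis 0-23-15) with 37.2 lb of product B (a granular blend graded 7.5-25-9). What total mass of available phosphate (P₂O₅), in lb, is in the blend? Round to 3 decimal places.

P₂O₅ mass = 23%×66.4 + 25%×37.2 = 24.572 lb.

24.572 lb P₂O₅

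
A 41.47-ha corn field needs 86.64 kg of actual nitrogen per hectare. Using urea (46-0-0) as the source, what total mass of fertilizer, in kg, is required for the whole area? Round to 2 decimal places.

7810.78 kg

Product per hectare = 86.64 / 46% = 188.348 kg.
Total product = 188.348 × 41.47 = 7810.784 kg.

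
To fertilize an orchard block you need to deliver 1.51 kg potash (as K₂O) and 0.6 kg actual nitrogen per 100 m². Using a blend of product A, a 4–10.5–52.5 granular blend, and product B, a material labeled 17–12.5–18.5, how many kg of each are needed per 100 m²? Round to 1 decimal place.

1.8 kg product A, 3.1 kg product B

Per-100 m² balance (a = product A, b = product B):
K₂O: 0.525·a + 0.185·b = 1.51
N: 0.04·a + 0.17·b = 0.6
Eliminate b: (row1) − 0.185/0.17·(row2) → 0.481471·a = 0.857059, so a = 1.78009.
Then b = (0.6 − 0.04·1.78009) / 0.17 = 3.11057.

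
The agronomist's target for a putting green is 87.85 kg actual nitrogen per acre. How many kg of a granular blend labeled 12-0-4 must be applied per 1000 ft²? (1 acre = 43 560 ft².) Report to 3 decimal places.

16.806 kg of product per thousand sq ft

Product per acre = 87.85 / 12% = 732.083 kg.
Convert to per 1000 ft²: 732.083 × 0.0229568 = 16.8063 kg.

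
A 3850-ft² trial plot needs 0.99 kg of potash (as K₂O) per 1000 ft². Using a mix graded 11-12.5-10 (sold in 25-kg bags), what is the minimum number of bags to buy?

Product per 1000 ft² = 0.99 / 10% = 9.9 kg.
Total product = 9.9 × 3850 / 1000 = 38.115 kg.
Bags = ⌈38.115 / 25⌉ = 2.

2 bags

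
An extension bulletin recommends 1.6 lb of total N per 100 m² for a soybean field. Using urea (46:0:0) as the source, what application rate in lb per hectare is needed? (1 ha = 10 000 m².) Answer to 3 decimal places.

Product per 100 m² = 1.6 / 46% = 3.47826 lb.
Convert to per hectare: 3.47826 × 100 = 347.8261 lb.

347.826 lb of product per hectare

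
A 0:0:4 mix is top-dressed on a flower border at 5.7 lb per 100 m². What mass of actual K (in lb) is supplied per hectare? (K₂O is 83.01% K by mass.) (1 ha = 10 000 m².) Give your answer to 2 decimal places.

18.93 lb K per hectare

K₂O per 100 m² = 5.7 × 4% = 0.228 lb.
Elemental K = 0.228 × 0.8301 = 0.189263 lb per 100 m².
Convert to per hectare: 0.189263 × 100 = 18.9263 lb.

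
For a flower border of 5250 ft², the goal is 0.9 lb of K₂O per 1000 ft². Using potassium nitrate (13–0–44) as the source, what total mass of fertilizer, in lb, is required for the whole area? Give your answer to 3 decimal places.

Product per 1000 ft² = 0.9 / 44% = 2.04545 lb.
Total product = 2.04545 × 5250 / 1000 = 10.7386 lb.

10.739 lb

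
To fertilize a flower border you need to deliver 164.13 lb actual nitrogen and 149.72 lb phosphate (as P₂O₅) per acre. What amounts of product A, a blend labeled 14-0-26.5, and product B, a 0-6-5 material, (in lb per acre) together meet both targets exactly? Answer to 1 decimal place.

1172.4 lb product A, 2495.3 lb product B

With a, b = lb per acre of product A and product B:
N: 0.14·a + 0·b = 164.13
P₂O₅: 0·a + 0.06·b = 149.72
Solving simultaneously: a = 1172.36, b = 2495.33.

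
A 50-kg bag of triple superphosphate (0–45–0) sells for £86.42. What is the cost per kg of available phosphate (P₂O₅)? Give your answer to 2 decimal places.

P₂O₅ in bag = 50 × 45% = 22.5 kg.
Cost per kg P₂O₅ = £86.42 / 22.5 = £3.8409.

£3.84 per kg P₂O₅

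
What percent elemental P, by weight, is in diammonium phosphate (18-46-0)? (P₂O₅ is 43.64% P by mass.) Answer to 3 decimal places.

20.074% P

%P = 46 × 0.4364 = 20.0744%.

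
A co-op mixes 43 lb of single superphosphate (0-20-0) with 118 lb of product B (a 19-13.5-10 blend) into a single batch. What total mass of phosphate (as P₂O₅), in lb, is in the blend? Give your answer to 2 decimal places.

P₂O₅ mass = 20%×43 + 13.5%×118 = 24.53 lb.

24.53 lb P₂O₅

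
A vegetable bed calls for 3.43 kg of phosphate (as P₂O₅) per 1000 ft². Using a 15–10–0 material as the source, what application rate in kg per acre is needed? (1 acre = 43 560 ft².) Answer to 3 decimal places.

1494.108 kg of product per acre

Product per 1000 ft² = 3.43 / 10% = 34.3 kg.
Convert to per acre: 34.3 × 43.56 = 1494.108 kg.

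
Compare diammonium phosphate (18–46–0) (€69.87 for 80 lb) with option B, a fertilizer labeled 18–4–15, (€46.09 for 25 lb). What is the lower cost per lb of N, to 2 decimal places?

diammonium phosphate: N per bag = 80 × 18% = 14.4 lb; cost = 69.87 / 14.4 = €4.8521/lb N.
option B: N per bag = 25 × 18% = 4.5 lb; cost = 46.09 / 4.5 = €10.2422/lb N.
diammonium phosphate is cheaper.

€4.85 per lb N (diammonium phosphate)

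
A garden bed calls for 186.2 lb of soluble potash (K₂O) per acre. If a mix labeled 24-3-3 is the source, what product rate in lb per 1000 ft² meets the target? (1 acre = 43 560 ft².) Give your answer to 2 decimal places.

142.49 lb of product per thousand sq ft

Product per acre = 186.2 / 3% = 6206.67 lb.
Convert to per 1000 ft²: 6206.67 × 0.0229568 = 142.485 lb.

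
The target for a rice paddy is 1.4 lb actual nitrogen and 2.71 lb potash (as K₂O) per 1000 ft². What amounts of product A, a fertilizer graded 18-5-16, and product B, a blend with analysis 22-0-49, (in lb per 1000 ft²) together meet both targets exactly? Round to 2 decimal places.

Per-1000 ft² balance (a = product A, b = product B):
N: 0.18·a + 0.22·b = 1.4
K₂O: 0.16·a + 0.49·b = 2.71
From row1: a = (1.4 − 0.22·b) / 0.18.
Into row2: 0.16·(1.4 − 0.22·b)/0.18 + 0.49·b = 2.71 → b = 4.97736, a = 1.69434.

1.69 lb product A, 4.98 lb product B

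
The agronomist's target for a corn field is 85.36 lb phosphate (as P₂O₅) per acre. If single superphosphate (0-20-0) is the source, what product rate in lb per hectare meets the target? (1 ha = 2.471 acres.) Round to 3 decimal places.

1054.623 lb of product per hectare

Product per acre = 85.36 / 20% = 426.8 lb.
Convert to per hectare: 426.8 × 2.471 = 1054.6228 lb.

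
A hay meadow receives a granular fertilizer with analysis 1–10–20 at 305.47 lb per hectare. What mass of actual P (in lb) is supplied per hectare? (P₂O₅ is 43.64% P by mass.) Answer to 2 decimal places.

13.33 lb P per hectare

P₂O₅ per hectare = 305.47 × 10% = 30.547 lb.
Elemental P = 30.547 × 0.4364 = 13.3307 lb per hectare.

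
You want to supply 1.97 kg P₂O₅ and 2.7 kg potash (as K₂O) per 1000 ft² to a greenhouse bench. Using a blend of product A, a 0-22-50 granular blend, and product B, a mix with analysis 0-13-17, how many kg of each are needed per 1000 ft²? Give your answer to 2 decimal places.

0.58 kg product A, 14.17 kg product B

With a, b = kg per 1000 ft² of product A and product B:
P₂O₅: 0.22·a + 0.13·b = 1.97
K₂O: 0.5·a + 0.17·b = 2.7
Solving simultaneously: a = 0.583333, b = 14.1667.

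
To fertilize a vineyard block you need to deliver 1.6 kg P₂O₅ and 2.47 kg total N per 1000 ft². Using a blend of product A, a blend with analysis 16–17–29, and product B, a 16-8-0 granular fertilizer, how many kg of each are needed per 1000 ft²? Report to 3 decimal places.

4.056 kg product A, 11.382 kg product B

Per-1000 ft² balance (a = product A, b = product B):
P₂O₅: 0.17·a + 0.08·b = 1.6
N: 0.16·a + 0.16·b = 2.47
Solving simultaneously: a = 4.05556, b = 11.3819.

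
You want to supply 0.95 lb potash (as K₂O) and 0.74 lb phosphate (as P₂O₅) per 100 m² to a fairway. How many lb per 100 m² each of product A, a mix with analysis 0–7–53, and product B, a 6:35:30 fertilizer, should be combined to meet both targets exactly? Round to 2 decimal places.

Per-100 m² balance (a = product A, b = product B):
K₂O: 0.53·a + 0.3·b = 0.95
P₂O₅: 0.07·a + 0.35·b = 0.74
Solving simultaneously: a = 0.671733, b = 1.97994.

0.67 lb product A, 1.98 lb product B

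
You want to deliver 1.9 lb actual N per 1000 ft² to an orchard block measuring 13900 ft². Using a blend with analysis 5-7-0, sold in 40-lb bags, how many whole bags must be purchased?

14 bags

Product per 1000 ft² = 1.9 / 5% = 38 lb.
Total product = 38 × 13900 / 1000 = 528.2 lb.
Bags = ⌈528.2 / 40⌉ = 14.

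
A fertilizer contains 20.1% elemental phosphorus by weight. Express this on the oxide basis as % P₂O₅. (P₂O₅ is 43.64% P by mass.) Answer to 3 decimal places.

%P₂O₅ = 20.1 / 0.4364 = 46.0587%.

46.059% P₂O₅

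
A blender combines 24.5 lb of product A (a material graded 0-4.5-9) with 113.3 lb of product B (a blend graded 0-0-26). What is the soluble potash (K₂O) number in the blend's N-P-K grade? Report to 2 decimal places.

22.98% K₂O

Total mass = 24.5 + 113.3 = 137.8 lb.
K₂O mass = 9%×24.5 + 26%×113.3 = 31.663 lb.
% K₂O = 31.663 / 137.8 = 22.9775%.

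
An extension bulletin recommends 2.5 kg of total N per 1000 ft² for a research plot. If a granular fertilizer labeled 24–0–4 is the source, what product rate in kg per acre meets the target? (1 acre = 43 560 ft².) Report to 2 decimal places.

453.75 kg of product per acre

Product per 1000 ft² = 2.5 / 24% = 10.4167 kg.
Convert to per acre: 10.4167 × 43.56 = 453.75 kg.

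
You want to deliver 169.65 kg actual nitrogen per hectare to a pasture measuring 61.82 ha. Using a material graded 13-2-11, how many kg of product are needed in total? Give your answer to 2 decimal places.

80675.10 kg

Product per hectare = 169.65 / 13% = 1305 kg.
Total product = 1305 × 61.82 = 80675.1 kg.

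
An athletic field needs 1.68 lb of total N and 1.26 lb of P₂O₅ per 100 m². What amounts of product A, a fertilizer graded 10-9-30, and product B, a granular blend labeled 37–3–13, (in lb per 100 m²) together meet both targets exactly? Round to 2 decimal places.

13.72 lb product A, 0.83 lb product B

Per-100 m² balance (a = product A, b = product B):
N: 0.1·a + 0.37·b = 1.68
P₂O₅: 0.09·a + 0.03·b = 1.26
Eliminate a: (row1) − 0.1/0.09·(row2) → 0.336667·b = 0.28, so b = 0.831683.
Back-substitute: a = (1.68 − 0.37·0.831683) / 0.1 = 13.7228.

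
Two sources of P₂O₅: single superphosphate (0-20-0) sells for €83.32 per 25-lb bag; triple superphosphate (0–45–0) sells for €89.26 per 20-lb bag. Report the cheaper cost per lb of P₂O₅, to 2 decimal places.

single superphosphate: P₂O₅ per bag = 25 × 20% = 5 lb; cost = 83.32 / 5 = €16.6640/lb P₂O₅.
triple superphosphate: P₂O₅ per bag = 20 × 45% = 9 lb; cost = 89.26 / 9 = €9.9178/lb P₂O₅.
triple superphosphate is cheaper.

€9.92 per lb P₂O₅ (triple superphosphate)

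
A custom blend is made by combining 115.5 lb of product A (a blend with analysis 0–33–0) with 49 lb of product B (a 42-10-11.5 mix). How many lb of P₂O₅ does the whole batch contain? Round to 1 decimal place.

43.0 lb P₂O₅

P₂O₅ mass = 33%×115.5 + 10%×49 = 43.015 lb.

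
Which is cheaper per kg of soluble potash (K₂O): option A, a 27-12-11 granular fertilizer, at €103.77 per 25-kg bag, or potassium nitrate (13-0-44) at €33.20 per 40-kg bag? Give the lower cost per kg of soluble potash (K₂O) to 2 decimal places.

€1.89 per kg K₂O (potassium nitrate)

option A: K₂O per bag = 25 × 11% = 2.75 kg; cost = 103.77 / 2.75 = €37.7345/kg K₂O.
potassium nitrate: K₂O per bag = 40 × 44% = 17.6 kg; cost = 33.20 / 17.6 = €1.8864/kg K₂O.
potassium nitrate is cheaper.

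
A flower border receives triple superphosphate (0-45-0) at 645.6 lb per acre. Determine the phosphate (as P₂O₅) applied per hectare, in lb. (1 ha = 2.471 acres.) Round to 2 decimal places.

P₂O₅ per acre = 645.6 × 45% = 290.52 lb.
Convert to per hectare: 290.52 × 2.471 = 717.8749 lb.

717.87 lb P₂O₅ per hectare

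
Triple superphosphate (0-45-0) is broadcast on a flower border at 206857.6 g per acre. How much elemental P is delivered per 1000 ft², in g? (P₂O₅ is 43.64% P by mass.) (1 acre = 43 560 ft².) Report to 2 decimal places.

932.57 g P per thousand sq ft

P₂O₅ per acre = 206857.6 × 45% = 93085.9 g.
Elemental P = 93085.9 × 0.4364 = 40622.7 g per acre.
Convert to per 1000 ft²: 40622.7 × 0.0229568 = 932.569 g.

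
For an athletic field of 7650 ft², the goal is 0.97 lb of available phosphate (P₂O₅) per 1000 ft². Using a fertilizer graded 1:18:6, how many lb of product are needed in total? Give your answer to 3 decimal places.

Product per 1000 ft² = 0.97 / 18% = 5.38889 lb.
Total product = 5.38889 × 7650 / 1000 = 41.225 lb.

41.225 lb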